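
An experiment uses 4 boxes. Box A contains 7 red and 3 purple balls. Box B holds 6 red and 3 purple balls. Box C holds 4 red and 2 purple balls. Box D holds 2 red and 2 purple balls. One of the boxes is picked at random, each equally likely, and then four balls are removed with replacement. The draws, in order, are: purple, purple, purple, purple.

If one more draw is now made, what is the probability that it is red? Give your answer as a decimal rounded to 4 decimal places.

0.5602

The likelihood of the observed sequence under each hypothesis: P(data | box A) = (3/10)(3/10)(3/10)(3/10) = 0.0081; P(data | box B) = (3/9)(3/9)(3/9)(3/9) = 0.012346; P(data | box C) = (2/6)(2/6)(2/6)(2/6) = 0.012346; P(data | box D) = (2/4)(2/4)(2/4)(2/4) = 0.0625.
Multiplying each by its prior: 1/4 · 0.0081 = 0.002025, 1/4 · 0.012346 = 0.0030864, 1/4 · 0.012346 = 0.0030864, 1/4 · 0.0625 = 0.015625; with total 0.023823.
Dividing through by the total gives posterior P(box A | data) = 0.085002, P(box B | data) = 0.12956, P(box C | data) = 0.12956, P(box D | data) = 0.65588.
Averaging over the posterior, P(red next | data) = (7/10)(0.085002) + (2/3)(0.12956) + (2/3)(0.12956) + (1/2)(0.65588) = 0.56019.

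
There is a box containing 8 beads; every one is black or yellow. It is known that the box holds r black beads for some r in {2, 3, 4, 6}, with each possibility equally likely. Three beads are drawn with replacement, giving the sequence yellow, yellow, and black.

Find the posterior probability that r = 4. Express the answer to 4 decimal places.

For each hypothesis, P(data | H) works out to: P(data | r = 2) = (6/8)(6/8)(2/8) = 0.14062; P(data | r = 3) = (5/8)(5/8)(3/8) = 0.14648; P(data | r = 4) = (4/8)(4/8)(4/8) = 0.125; P(data | r = 6) = (2/8)(2/8)(6/8) = 0.046875.
Weighting by the prior gives 1/4 · 0.14062 = 0.035156, 1/4 · 0.14648 = 0.036621, 1/4 · 0.125 = 0.03125, 1/4 · 0.046875 = 0.011719; these sum to 0.11475.
Hence P(r = 4 | data) = (0.03125) / (0.11475) = 0.27234.

0.2723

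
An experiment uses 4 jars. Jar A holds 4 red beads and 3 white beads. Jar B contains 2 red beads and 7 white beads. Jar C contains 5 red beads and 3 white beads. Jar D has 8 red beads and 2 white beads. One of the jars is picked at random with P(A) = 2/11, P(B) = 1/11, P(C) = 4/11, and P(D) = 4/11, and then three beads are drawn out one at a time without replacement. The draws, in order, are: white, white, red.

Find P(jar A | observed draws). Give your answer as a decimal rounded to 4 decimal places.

0.2717

Under each hypothesis, the probability of the observed sequence is: P(data | jar A) = (3/7)(2/6)(4/5) = 4/35; P(data | jar B) = (7/9)(6/8)(2/7) = 1/6; P(data | jar C) = (3/8)(2/7)(5/6) = 5/56; P(data | jar D) = (2/10)(1/9)(8/8) = 1/45.
The prior-weighted likelihoods are 2/11 · 4/35 = 8/385, 1/11 · 1/6 = 1/66, 4/11 · 5/56 = 5/154, 4/11 · 1/45 = 4/495; with total 53/693.
Therefore the posterior P(jar A | data) = (8/385) / (53/693) = 72/265.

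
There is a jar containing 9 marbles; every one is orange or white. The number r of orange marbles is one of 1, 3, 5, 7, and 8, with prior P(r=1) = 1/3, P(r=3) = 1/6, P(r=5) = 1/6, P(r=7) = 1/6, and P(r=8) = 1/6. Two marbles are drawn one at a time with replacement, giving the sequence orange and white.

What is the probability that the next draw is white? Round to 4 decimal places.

0.5146

The likelihood of the observed sequence under each hypothesis: P(data | r = 1) = (1/9)(8/9) = 8/81; P(data | r = 3) = (3/9)(6/9) = 2/9; P(data | r = 5) = (5/9)(4/9) = 20/81; P(data | r = 7) = (7/9)(2/9) = 14/81; P(data | r = 8) = (8/9)(1/9) = 8/81.
Weighting by the prior gives 1/3 · 8/81 = 8/243, 1/6 · 2/9 = 1/27, 1/6 · 20/81 = 10/243, 1/6 · 14/81 = 7/243, 1/6 · 8/81 = 4/243; summing to 38/243.
Dividing through by the total gives posterior P(r = 1 | data) = 4/19, P(r = 3 | data) = 9/38, P(r = 5 | data) = 5/19, P(r = 7 | data) = 7/38, P(r = 8 | data) = 2/19.
Averaging over the posterior, P(white next | data) = (8/9)(4/19) + (2/3)(9/38) + (4/9)(5/19) + (2/9)(7/38) + (1/9)(2/19) = 88/171.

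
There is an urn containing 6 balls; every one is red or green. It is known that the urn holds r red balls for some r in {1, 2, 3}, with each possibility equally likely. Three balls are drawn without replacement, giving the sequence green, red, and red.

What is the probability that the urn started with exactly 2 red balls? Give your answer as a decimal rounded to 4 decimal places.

0.3077

The likelihood of the observed sequence under each hypothesis: P(data | r = 1) = (5/6)(1/5)(0/4) = 0; P(data | r = 2) = (4/6)(2/5)(1/4) = 1/15; P(data | r = 3) = (3/6)(3/5)(2/4) = 3/20.
Weighting by the prior gives 1/3 · 0 = 0, 1/3 · 1/15 = 1/45, 1/3 · 3/20 = 1/20; with total 13/180.
By Bayes' rule, P(r = 2 | data) = (1/45) / (13/180) = 4/13.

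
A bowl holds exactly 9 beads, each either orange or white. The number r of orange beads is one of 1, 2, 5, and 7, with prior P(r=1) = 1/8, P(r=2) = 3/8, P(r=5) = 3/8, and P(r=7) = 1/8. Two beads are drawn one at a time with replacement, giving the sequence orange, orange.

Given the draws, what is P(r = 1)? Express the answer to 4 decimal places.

Under each hypothesis, the probability of the observed sequence is: P(data | r = 1) = (1/9)(1/9) = 1/81; P(data | r = 2) = (2/9)(2/9) = 4/81; P(data | r = 5) = (5/9)(5/9) = 25/81; P(data | r = 7) = (7/9)(7/9) = 49/81.
The prior-weighted likelihoods are 1/8 · 1/81 = 1/648, 3/8 · 4/81 = 1/54, 3/8 · 25/81 = 25/216, 1/8 · 49/81 = 49/648; these sum to 137/648.
By Bayes' rule, P(r = 1 | data) = (1/648) / (137/648) = 1/137.

0.0073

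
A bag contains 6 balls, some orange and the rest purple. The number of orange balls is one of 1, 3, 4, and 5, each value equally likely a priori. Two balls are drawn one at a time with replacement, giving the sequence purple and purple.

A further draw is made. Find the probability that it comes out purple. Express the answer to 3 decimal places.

0.688

Under each hypothesis, the probability of the observed sequence is: P(data | r = 1) = (5/6)(5/6) = 25/36; P(data | r = 3) = (3/6)(3/6) = 1/4; P(data | r = 4) = (2/6)(2/6) = 1/9; P(data | r = 5) = (1/6)(1/6) = 1/36.
The prior-weighted likelihoods are 1/4 · 25/36 = 25/144, 1/4 · 1/4 = 1/16, 1/4 · 1/9 = 1/36, 1/4 · 1/36 = 1/144; summing to 13/48.
Dividing through by the total gives posterior P(r = 1 | data) = 25/39, P(r = 3 | data) = 3/13, P(r = 4 | data) = 4/39, P(r = 5 | data) = 1/39.
Averaging over the posterior, P(purple next | data) = (5/6)(25/39) + (1/2)(3/13) + (1/3)(4/39) + (1/6)(1/39) = 161/234.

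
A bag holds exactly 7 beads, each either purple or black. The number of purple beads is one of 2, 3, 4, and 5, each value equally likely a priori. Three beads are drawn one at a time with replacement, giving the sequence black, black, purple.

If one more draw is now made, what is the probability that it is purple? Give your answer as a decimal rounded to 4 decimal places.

Compute the likelihood of the observed sequence for each case: P(data | r = 2) = (5/7)(5/7)(2/7) = 50/343; P(data | r = 3) = (4/7)(4/7)(3/7) = 48/343; P(data | r = 4) = (3/7)(3/7)(4/7) = 36/343; P(data | r = 5) = (2/7)(2/7)(5/7) = 20/343.
Multiplying each by its prior: 1/4 · 50/343 = 25/686, 1/4 · 48/343 = 12/343, 1/4 · 36/343 = 9/343, 1/4 · 20/343 = 5/343; summing to 11/98.
Dividing through by the total gives posterior P(r = 2 | data) = 25/77, P(r = 3 | data) = 24/77, P(r = 4 | data) = 18/77, P(r = 5 | data) = 10/77.
The predictive probability is P(purple next | data) = (2/7)(25/77) + (3/7)(24/77) + (4/7)(18/77) + (5/7)(10/77) = 244/539.

0.4527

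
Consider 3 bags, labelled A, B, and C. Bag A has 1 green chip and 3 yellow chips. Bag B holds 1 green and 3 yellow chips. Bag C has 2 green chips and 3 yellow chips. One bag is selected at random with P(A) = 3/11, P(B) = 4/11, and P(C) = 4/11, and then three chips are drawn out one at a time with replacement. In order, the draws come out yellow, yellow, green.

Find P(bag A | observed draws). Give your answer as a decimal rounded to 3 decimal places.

0.270

The likelihood of the observed sequence under each hypothesis: P(data | bag A) = (3/4)(3/4)(1/4) = 0.14062; P(data | bag B) = (3/4)(3/4)(1/4) = 0.14062; P(data | bag C) = (3/5)(3/5)(2/5) = 0.144.
Multiplying each by its prior: 3/11 · 0.14062 = 0.038352, 4/11 · 0.14062 = 0.051136, 4/11 · 0.144 = 0.052364; with total 0.14185.
By Bayes' rule, P(bag A | data) = (0.038352) / (0.14185) = 0.27037.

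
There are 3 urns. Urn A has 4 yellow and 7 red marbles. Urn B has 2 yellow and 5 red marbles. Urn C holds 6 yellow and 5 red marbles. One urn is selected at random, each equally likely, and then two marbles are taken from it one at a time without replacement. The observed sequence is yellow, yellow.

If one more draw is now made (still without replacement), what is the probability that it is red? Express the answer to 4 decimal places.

The likelihood of the observed sequence under each hypothesis: P(data | urn A) = (4/11)(3/10) = 0.10909; P(data | urn B) = (2/7)(1/6) = 0.047619; P(data | urn C) = (6/11)(5/10) = 0.27273.
Multiplying each by its prior: 1/3 · 0.10909 = 0.036364, 1/3 · 0.047619 = 0.015873, 1/3 · 0.27273 = 0.090909; summing to 0.14315.
Normalising, the posterior is P(urn A | data) = 0.25403, P(urn B | data) = 0.11089, P(urn C | data) = 0.63508.
The predictive probability is P(red next | data) = (7/9)(0.25403) + (1)(0.11089) + (5/9)(0.63508) = 0.66129.

0.6613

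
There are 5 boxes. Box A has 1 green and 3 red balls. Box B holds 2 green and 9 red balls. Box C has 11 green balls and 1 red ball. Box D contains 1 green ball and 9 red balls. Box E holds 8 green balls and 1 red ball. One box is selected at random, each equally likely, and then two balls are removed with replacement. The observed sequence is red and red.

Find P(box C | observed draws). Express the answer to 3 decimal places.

0.003

For each hypothesis, P(data | H) works out to: P(data | box A) = (3/4)(3/4) = 0.5625; P(data | box B) = (9/11)(9/11) = 0.66942; P(data | box C) = (1/12)(1/12) = 0.0069444; P(data | box D) = (9/10)(9/10) = 0.81; P(data | box E) = (1/9)(1/9) = 0.012346.
Weighting by the prior gives 1/5 · 0.5625 = 0.1125, 1/5 · 0.66942 = 0.13388, 1/5 · 0.0069444 = 0.0013889, 1/5 · 0.81 = 0.162, 1/5 · 0.012346 = 0.0024691; summing to 0.41224.
So P(box C | data) = (0.0013889) / (0.41224) = 0.0033691.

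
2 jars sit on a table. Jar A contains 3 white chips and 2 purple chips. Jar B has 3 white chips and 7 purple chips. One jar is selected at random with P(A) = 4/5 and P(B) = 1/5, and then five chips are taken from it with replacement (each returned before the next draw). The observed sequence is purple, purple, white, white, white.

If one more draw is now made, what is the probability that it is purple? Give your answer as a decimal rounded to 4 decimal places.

Under each hypothesis, the probability of the observed sequence is: P(data | jar A) = (2/5)(2/5)(3/5)(3/5)(3/5) = 0.03456; P(data | jar B) = (7/10)(7/10)(3/10)(3/10)(3/10) = 0.01323.
The prior-weighted likelihoods are 4/5 · 0.03456 = 0.027648, 1/5 · 0.01323 = 0.002646; with total 0.030294.
The posterior is then P(jar A | data) = 0.91266, P(jar B | data) = 0.087344.
The predictive probability is P(purple next | data) = (2/5)(0.91266) + (7/10)(0.087344) = 0.4262.

0.4262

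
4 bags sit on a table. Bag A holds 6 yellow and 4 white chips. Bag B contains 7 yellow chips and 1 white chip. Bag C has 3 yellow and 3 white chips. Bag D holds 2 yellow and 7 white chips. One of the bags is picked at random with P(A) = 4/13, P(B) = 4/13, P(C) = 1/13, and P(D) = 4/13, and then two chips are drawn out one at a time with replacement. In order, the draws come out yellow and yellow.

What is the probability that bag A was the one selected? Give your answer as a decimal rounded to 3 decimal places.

0.291

Under each hypothesis, the probability of the observed sequence is: P(data | bag A) = (6/10)(6/10) = 0.36; P(data | bag B) = (7/8)(7/8) = 0.76562; P(data | bag C) = (3/6)(3/6) = 0.25; P(data | bag D) = (2/9)(2/9) = 0.049383.
Weighting by the prior gives 4/13 · 0.36 = 0.11077, 4/13 · 0.76562 = 0.23558, 1/13 · 0.25 = 0.019231, 4/13 · 0.049383 = 0.015195; with total 0.38077.
So P(bag A | data) = (0.11077) / (0.38077) = 0.29091.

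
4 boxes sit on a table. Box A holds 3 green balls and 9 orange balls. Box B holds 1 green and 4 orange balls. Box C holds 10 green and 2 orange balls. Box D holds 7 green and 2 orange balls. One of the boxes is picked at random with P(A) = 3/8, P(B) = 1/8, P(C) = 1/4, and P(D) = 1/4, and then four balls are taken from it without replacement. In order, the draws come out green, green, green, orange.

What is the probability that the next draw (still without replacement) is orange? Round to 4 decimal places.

0.1864

The likelihood of the observed sequence under each hypothesis: P(data | box A) = (3/12)(2/11)(1/10)(9/9) = 0.0045455; P(data | box B) = (1/5)(0/4) = 0; P(data | box C) = (10/12)(9/11)(8/10)(2/9) = 0.12121; P(data | box D) = (7/9)(6/8)(5/7)(2/6) = 0.13889.
Multiplying each by its prior: 3/8 · 0.0045455 = 0.0017045, 1/8 · 0 = 0, 1/4 · 0.12121 = 0.030303, 1/4 · 0.13889 = 0.034722; with total 0.06673.
Dividing through by the total gives posterior P(box A | data) = 0.025544, P(box B | data) = 0, P(box C | data) = 0.45412, P(box D | data) = 0.52034.
The predictive probability is P(orange next | data) = (1)(0.025544) + (1/8)(0.45412) + (1/5)(0.52034) = 0.18638.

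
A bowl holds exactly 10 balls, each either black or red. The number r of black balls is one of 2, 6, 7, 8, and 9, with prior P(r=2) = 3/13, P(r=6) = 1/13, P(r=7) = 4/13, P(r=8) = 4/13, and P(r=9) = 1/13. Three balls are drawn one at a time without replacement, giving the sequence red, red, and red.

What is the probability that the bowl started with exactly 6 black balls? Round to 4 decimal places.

0.0227

Under each hypothesis, the probability of the observed sequence is: P(data | r = 2) = (8/10)(7/9)(6/8) = 7/15; P(data | r = 6) = (4/10)(3/9)(2/8) = 1/30; P(data | r = 7) = (3/10)(2/9)(1/8) = 1/120; P(data | r = 8) = (2/10)(1/9)(0/8) = 0; P(data | r = 9) = (1/10)(0/9) = 0.
Multiplying each by its prior: 3/13 · 7/15 = 7/65, 1/13 · 1/30 = 1/390, 4/13 · 1/120 = 1/390, 4/13 · 0 = 0, 1/13 · 0 = 0; these sum to 22/195.
Therefore the posterior P(r = 6 | data) = (1/390) / (22/195) = 1/44.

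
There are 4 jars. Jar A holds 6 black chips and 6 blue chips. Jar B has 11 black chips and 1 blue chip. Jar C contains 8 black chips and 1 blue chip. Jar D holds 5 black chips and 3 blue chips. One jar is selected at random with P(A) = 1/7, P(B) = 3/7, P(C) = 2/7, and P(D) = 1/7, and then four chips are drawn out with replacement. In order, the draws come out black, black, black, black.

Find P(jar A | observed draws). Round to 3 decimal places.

0.017

Under each hypothesis, the probability of the observed sequence is: P(data | jar A) = (6/12)(6/12)(6/12)(6/12) = 0.0625; P(data | jar B) = (11/12)(11/12)(11/12)(11/12) = 0.70607; P(data | jar C) = (8/9)(8/9)(8/9)(8/9) = 0.6243; P(data | jar D) = (5/8)(5/8)(5/8)(5/8) = 0.15259.
Multiplying each by its prior: 1/7 · 0.0625 = 0.0089286, 3/7 · 0.70607 = 0.3026, 2/7 · 0.6243 = 0.17837, 1/7 · 0.15259 = 0.021798; with total 0.5117.
By Bayes' rule, P(jar A | data) = (0.0089286) / (0.5117) = 0.017449.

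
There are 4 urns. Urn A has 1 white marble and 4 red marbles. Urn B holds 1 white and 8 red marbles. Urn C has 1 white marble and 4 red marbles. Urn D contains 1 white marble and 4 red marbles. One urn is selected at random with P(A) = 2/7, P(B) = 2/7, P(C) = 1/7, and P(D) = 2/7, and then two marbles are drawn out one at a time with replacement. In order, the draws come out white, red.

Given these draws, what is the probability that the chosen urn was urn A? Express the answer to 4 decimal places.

Under each hypothesis, the probability of the observed sequence is: P(data | urn A) = (1/5)(4/5) = 0.16; P(data | urn B) = (1/9)(8/9) = 0.098765; P(data | urn C) = (1/5)(4/5) = 0.16; P(data | urn D) = (1/5)(4/5) = 0.16.
Multiplying each by its prior: 2/7 · 0.16 = 0.045714, 2/7 · 0.098765 = 0.028219, 1/7 · 0.16 = 0.022857, 2/7 · 0.16 = 0.045714; these sum to 0.1425.
Hence P(urn A | data) = (0.045714) / (0.1425) = 0.32079.

0.3208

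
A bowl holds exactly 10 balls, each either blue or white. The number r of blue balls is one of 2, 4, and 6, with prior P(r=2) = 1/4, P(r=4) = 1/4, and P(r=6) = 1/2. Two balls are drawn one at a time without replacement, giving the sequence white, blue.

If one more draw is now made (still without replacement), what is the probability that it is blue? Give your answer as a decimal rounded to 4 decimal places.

0.4659

Compute the likelihood of the observed sequence for each case: P(data | r = 2) = (8/10)(2/9) = 8/45; P(data | r = 4) = (6/10)(4/9) = 4/15; P(data | r = 6) = (4/10)(6/9) = 4/15.
Weighting by the prior gives 1/4 · 8/45 = 2/45, 1/4 · 4/15 = 1/15, 1/2 · 4/15 = 2/15; with total 11/45.
Normalising, the posterior is P(r = 2 | data) = 2/11, P(r = 4 | data) = 3/11, P(r = 6 | data) = 6/11.
Averaging over the posterior, P(blue next | data) = (1/8)(2/11) + (3/8)(3/11) + (5/8)(6/11) = 41/88.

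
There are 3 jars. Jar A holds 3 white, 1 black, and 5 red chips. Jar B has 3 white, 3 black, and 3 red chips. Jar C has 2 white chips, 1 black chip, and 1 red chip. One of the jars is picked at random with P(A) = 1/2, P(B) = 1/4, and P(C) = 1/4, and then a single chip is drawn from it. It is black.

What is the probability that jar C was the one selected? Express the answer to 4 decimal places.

Compute the likelihood of this draw for each case: P(data | jar A) = (1/9) = 1/9; P(data | jar B) = (3/9) = 1/3; P(data | jar C) = (1/4) = 1/4.
Weighting by the prior gives 1/2 · 1/9 = 1/18, 1/4 · 1/3 = 1/12, 1/4 · 1/4 = 1/16; summing to 29/144.
Therefore the posterior P(jar C | data) = (1/16) / (29/144) = 9/29.

0.3103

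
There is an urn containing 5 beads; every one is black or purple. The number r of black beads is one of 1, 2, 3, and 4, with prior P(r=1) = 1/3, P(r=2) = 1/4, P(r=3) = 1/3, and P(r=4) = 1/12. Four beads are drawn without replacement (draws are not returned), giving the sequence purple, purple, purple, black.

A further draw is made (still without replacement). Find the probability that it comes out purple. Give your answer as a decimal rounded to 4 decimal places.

Compute the likelihood of the observed sequence for each case: P(data | r = 1) = (4/5)(3/4)(2/3)(1/2) = 1/5; P(data | r = 2) = (3/5)(2/4)(1/3)(2/2) = 1/10; P(data | r = 3) = (2/5)(1/4)(0/3) = 0; P(data | r = 4) = (1/5)(0/4) = 0.
The prior-weighted likelihoods are 1/3 · 1/5 = 1/15, 1/4 · 1/10 = 1/40, 1/3 · 0 = 0, 1/12 · 0 = 0; with total 11/120.
Normalising, the posterior is P(r = 1 | data) = 8/11, P(r = 2 | data) = 3/11, P(r = 3 | data) = 0, P(r = 4 | data) = 0.
The predictive probability is P(purple next | data) = (1)(8/11) + (0)(3/11) = 8/11.

0.7273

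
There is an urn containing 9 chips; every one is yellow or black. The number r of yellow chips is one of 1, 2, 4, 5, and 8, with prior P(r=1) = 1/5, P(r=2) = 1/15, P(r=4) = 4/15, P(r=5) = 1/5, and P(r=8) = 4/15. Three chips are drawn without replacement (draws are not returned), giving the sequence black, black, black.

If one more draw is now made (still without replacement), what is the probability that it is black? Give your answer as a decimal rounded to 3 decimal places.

0.701

Compute the likelihood of the observed sequence for each case: P(data | r = 1) = (8/9)(7/8)(6/7) = 2/3; P(data | r = 2) = (7/9)(6/8)(5/7) = 5/12; P(data | r = 4) = (5/9)(4/8)(3/7) = 5/42; P(data | r = 5) = (4/9)(3/8)(2/7) = 1/21; P(data | r = 8) = (1/9)(0/8) = 0.
Multiplying each by its prior: 1/5 · 2/3 = 2/15, 1/15 · 5/12 = 1/36, 4/15 · 5/42 = 2/63, 1/5 · 1/21 = 1/105, 4/15 · 0 = 0; with total 17/84.
Normalising, the posterior is P(r = 1 | data) = 56/85, P(r = 2 | data) = 7/51, P(r = 4 | data) = 8/51, P(r = 5 | data) = 4/85, P(r = 8 | data) = 0.
The predictive probability is P(black next | data) = (5/6)(56/85) + (2/3)(7/51) + (1/3)(8/51) + (1/6)(4/85) = 536/765.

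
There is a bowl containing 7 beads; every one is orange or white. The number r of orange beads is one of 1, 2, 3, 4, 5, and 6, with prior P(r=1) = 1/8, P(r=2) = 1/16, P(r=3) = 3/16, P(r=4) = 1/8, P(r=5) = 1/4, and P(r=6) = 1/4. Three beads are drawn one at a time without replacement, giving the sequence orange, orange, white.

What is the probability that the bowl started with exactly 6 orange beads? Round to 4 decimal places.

0.2765

Under each hypothesis, the probability of the observed sequence is: P(data | r = 1) = (1/7)(0/6) = 0; P(data | r = 2) = (2/7)(1/6)(5/5) = 1/21; P(data | r = 3) = (3/7)(2/6)(4/5) = 4/35; P(data | r = 4) = (4/7)(3/6)(3/5) = 6/35; P(data | r = 5) = (5/7)(4/6)(2/5) = 4/21; P(data | r = 6) = (6/7)(5/6)(1/5) = 1/7.
Multiplying each by its prior: 1/8 · 0 = 0, 1/16 · 1/21 = 1/336, 3/16 · 4/35 = 3/140, 1/8 · 6/35 = 3/140, 1/4 · 4/21 = 1/21, 1/4 · 1/7 = 1/28; with total 31/240.
Hence P(r = 6 | data) = (1/28) / (31/240) = 60/217.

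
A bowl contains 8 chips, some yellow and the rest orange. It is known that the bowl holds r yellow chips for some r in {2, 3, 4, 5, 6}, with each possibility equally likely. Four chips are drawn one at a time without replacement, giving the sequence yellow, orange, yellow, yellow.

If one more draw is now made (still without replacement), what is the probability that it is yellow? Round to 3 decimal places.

Compute the likelihood of the observed sequence for each case: P(data | r = 2) = (2/8)(6/7)(1/6)(0/5) = 0; P(data | r = 3) = (3/8)(5/7)(2/6)(1/5) = 1/56; P(data | r = 4) = (4/8)(4/7)(3/6)(2/5) = 2/35; P(data | r = 5) = (5/8)(3/7)(4/6)(3/5) = 3/28; P(data | r = 6) = (6/8)(2/7)(5/6)(4/5) = 1/7.
The prior-weighted likelihoods are 1/5 · 0 = 0, 1/5 · 1/56 = 1/280, 1/5 · 2/35 = 2/175, 1/5 · 3/28 = 3/140, 1/5 · 1/7 = 1/35; with total 13/200.
The posterior is then P(r = 2 | data) = 0, P(r = 3 | data) = 5/91, P(r = 4 | data) = 16/91, P(r = 5 | data) = 30/91, P(r = 6 | data) = 40/91.
So P(yellow next | data) = Σ P(yellow next | H) P(H | data) = (0)(5/91) + (1/4)(16/91) + (1/2)(30/91) + (3/4)(40/91) = 7/13.

0.538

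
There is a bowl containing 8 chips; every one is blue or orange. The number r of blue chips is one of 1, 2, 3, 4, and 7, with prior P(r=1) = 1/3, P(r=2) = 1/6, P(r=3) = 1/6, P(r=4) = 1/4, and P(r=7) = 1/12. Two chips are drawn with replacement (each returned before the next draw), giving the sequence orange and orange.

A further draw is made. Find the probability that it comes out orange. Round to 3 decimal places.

0.765

Under each hypothesis, the probability of the observed sequence is: P(data | r = 1) = (7/8)(7/8) = 49/64; P(data | r = 2) = (6/8)(6/8) = 9/16; P(data | r = 3) = (5/8)(5/8) = 25/64; P(data | r = 4) = (4/8)(4/8) = 1/4; P(data | r = 7) = (1/8)(1/8) = 1/64.
The prior-weighted likelihoods are 1/3 · 49/64 = 49/192, 1/6 · 9/16 = 3/32, 1/6 · 25/64 = 25/384, 1/4 · 1/4 = 1/16, 1/12 · 1/64 = 1/768; with total 367/768.
Normalising, the posterior is P(r = 1 | data) = 0.53406, P(r = 2 | data) = 0.19619, P(r = 3 | data) = 0.13624, P(r = 4 | data) = 0.13079, P(r = 7 | data) = 0.0027248.
Averaging over the posterior, P(orange next | data) = (7/8)(0.53406) + (3/4)(0.19619) + (5/8)(0.13624) + (1/2)(0.13079) + (1/8)(0.0027248) = 0.76533.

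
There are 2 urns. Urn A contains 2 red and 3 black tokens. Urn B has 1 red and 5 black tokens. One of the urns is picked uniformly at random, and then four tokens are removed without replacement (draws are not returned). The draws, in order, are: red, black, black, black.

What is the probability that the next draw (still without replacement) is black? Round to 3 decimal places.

0.625

Under each hypothesis, the probability of the observed sequence is: P(data | urn A) = (2/5)(3/4)(2/3)(1/2) = 1/10; P(data | urn B) = (1/6)(5/5)(4/4)(3/3) = 1/6.
The prior-weighted likelihoods are 1/2 · 1/10 = 1/20, 1/2 · 1/6 = 1/12; with total 2/15.
The posterior is then P(urn A | data) = 3/8, P(urn B | data) = 5/8.
Averaging over the posterior, P(black next | data) = (0)(3/8) + (1)(5/8) = 5/8.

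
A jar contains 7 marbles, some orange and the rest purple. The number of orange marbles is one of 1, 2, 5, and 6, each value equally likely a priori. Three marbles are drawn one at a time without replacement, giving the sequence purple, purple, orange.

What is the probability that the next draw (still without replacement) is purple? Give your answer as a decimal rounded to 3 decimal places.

Compute the likelihood of the observed sequence for each case: P(data | r = 1) = (6/7)(5/6)(1/5) = 1/7; P(data | r = 2) = (5/7)(4/6)(2/5) = 4/21; P(data | r = 5) = (2/7)(1/6)(5/5) = 1/21; P(data | r = 6) = (1/7)(0/6) = 0.
Weighting by the prior gives 1/4 · 1/7 = 1/28, 1/4 · 4/21 = 1/21, 1/4 · 1/21 = 1/84, 1/4 · 0 = 0; summing to 2/21.
Normalising, the posterior is P(r = 1 | data) = 3/8, P(r = 2 | data) = 1/2, P(r = 5 | data) = 1/8, P(r = 6 | data) = 0.
So P(purple next | data) = Σ P(purple next | H) P(H | data) = (1)(3/8) + (3/4)(1/2) + (0)(1/8) = 3/4.

0.750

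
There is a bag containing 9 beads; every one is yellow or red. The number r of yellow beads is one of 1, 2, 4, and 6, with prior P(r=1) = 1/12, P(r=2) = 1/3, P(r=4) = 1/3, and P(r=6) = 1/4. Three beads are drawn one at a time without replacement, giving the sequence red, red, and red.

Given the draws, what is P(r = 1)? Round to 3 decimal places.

The likelihood of the observed sequence under each hypothesis: P(data | r = 1) = (8/9)(7/8)(6/7) = 0.66667; P(data | r = 2) = (7/9)(6/8)(5/7) = 0.41667; P(data | r = 4) = (5/9)(4/8)(3/7) = 0.11905; P(data | r = 6) = (3/9)(2/8)(1/7) = 0.011905.
The prior-weighted likelihoods are 1/12 · 0.66667 = 0.055556, 1/3 · 0.41667 = 0.13889, 1/3 · 0.11905 = 0.039683, 1/4 · 0.011905 = 0.0029762; summing to 0.2371.
By Bayes' rule, P(r = 1 | data) = (0.055556) / (0.2371) = 0.23431.

0.234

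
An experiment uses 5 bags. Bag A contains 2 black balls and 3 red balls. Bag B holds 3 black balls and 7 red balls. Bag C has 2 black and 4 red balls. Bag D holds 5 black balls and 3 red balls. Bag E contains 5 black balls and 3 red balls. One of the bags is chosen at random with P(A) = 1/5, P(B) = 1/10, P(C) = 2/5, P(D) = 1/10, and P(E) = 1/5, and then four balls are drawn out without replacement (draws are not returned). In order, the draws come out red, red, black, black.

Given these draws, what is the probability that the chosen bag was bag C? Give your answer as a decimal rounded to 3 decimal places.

0.365

For each hypothesis, P(data | H) works out to: P(data | bag A) = (3/5)(2/4)(2/3)(1/2) = 0.1; P(data | bag B) = (7/10)(6/9)(3/8)(2/7) = 0.05; P(data | bag C) = (4/6)(3/5)(2/4)(1/3) = 0.066667; P(data | bag D) = (3/8)(2/7)(5/6)(4/5) = 0.071429; P(data | bag E) = (3/8)(2/7)(5/6)(4/5) = 0.071429.
The prior-weighted likelihoods are 1/5 · 0.1 = 0.02, 1/10 · 0.05 = 0.005, 2/5 · 0.066667 = 0.026667, 1/10 · 0.071429 = 0.0071429, 1/5 · 0.071429 = 0.014286; summing to 0.073095.
So P(bag C | data) = (0.026667) / (0.073095) = 0.36482.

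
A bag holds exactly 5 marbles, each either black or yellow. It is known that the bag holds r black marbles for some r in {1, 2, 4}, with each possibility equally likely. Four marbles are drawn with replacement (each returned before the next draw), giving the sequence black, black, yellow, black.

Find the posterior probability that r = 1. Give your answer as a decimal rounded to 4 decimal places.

0.0435

Compute the likelihood of the observed sequence for each case: P(data | r = 1) = (1/5)(1/5)(4/5)(1/5) = 0.0064; P(data | r = 2) = (2/5)(2/5)(3/5)(2/5) = 0.0384; P(data | r = 4) = (4/5)(4/5)(1/5)(4/5) = 0.1024.
Multiplying each by its prior: 1/3 · 0.0064 = 0.0021333, 1/3 · 0.0384 = 0.0128, 1/3 · 0.1024 = 0.034133; summing to 0.049067.
By Bayes' rule, P(r = 1 | data) = (0.0021333) / (0.049067) = 0.043478.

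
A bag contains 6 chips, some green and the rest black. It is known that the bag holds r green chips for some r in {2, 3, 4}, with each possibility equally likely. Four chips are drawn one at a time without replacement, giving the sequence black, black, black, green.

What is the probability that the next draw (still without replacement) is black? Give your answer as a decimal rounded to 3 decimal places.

0.364

For each hypothesis, P(data | H) works out to: P(data | r = 2) = (4/6)(3/5)(2/4)(2/3) = 2/15; P(data | r = 3) = (3/6)(2/5)(1/4)(3/3) = 1/20; P(data | r = 4) = (2/6)(1/5)(0/4) = 0.
Multiplying each by its prior: 1/3 · 2/15 = 2/45, 1/3 · 1/20 = 1/60, 1/3 · 0 = 0; with total 11/180.
Normalising, the posterior is P(r = 2 | data) = 8/11, P(r = 3 | data) = 3/11, P(r = 4 | data) = 0.
So P(black next | data) = Σ P(black next | H) P(H | data) = (1/2)(8/11) + (0)(3/11) = 4/11.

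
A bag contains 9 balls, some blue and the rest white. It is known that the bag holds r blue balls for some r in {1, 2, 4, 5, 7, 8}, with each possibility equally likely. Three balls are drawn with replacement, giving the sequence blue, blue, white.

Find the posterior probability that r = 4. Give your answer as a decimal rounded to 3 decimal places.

Under each hypothesis, the probability of the observed sequence is: P(data | r = 1) = (1/9)(1/9)(8/9) = 0.010974; P(data | r = 2) = (2/9)(2/9)(7/9) = 0.038409; P(data | r = 4) = (4/9)(4/9)(5/9) = 0.10974; P(data | r = 5) = (5/9)(5/9)(4/9) = 0.13717; P(data | r = 7) = (7/9)(7/9)(2/9) = 0.13443; P(data | r = 8) = (8/9)(8/9)(1/9) = 0.087791.
The prior-weighted likelihoods are 1/6 · 0.010974 = 0.001829, 1/6 · 0.038409 = 0.0064015, 1/6 · 0.10974 = 0.01829, 1/6 · 0.13717 = 0.022862, 1/6 · 0.13443 = 0.022405, 1/6 · 0.087791 = 0.014632; summing to 0.08642.
Therefore the posterior P(r = 4 | data) = (0.01829) / (0.08642) = 0.21164.

0.212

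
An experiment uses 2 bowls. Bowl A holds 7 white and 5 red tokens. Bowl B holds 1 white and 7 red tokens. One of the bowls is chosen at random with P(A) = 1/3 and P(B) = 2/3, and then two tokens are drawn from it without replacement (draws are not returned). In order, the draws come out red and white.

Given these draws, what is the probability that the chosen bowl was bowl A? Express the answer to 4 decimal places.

0.5147

Under each hypothesis, the probability of the observed sequence is: P(data | bowl A) = (5/12)(7/11) = 35/132; P(data | bowl B) = (7/8)(1/7) = 1/8.
Multiplying each by its prior: 1/3 · 35/132 = 35/396, 2/3 · 1/8 = 1/12; these sum to 17/99.
By Bayes' rule, P(bowl A | data) = (35/396) / (17/99) = 35/68.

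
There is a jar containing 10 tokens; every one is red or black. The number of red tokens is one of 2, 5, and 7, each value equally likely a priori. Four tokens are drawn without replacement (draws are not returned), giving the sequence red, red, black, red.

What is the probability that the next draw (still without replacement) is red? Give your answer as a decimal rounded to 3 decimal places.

0.559

Under each hypothesis, the probability of the observed sequence is: P(data | r = 2) = (2/10)(1/9)(8/8)(0/7) = 0; P(data | r = 5) = (5/10)(4/9)(5/8)(3/7) = 5/84; P(data | r = 7) = (7/10)(6/9)(3/8)(5/7) = 1/8.
Weighting by the prior gives 1/3 · 0 = 0, 1/3 · 5/84 = 5/252, 1/3 · 1/8 = 1/24; summing to 31/504.
Dividing through by the total gives posterior P(r = 2 | data) = 0, P(r = 5 | data) = 10/31, P(r = 7 | data) = 21/31.
So P(red next | data) = Σ P(red next | H) P(H | data) = (1/3)(10/31) + (2/3)(21/31) = 52/93.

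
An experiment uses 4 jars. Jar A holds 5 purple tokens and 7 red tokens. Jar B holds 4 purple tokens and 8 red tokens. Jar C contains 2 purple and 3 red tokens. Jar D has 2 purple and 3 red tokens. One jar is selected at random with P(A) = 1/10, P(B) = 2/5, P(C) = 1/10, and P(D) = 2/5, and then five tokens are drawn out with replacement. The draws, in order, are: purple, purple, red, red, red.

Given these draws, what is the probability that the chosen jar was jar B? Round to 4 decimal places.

Under each hypothesis, the probability of the observed sequence is: P(data | jar A) = (5/12)(5/12)(7/12)(7/12)(7/12) = 0.034461; P(data | jar B) = (4/12)(4/12)(8/12)(8/12)(8/12) = 0.032922; P(data | jar C) = (2/5)(2/5)(3/5)(3/5)(3/5) = 0.03456; P(data | jar D) = (2/5)(2/5)(3/5)(3/5)(3/5) = 0.03456.
The prior-weighted likelihoods are 1/10 · 0.034461 = 0.0034461, 2/5 · 0.032922 = 0.013169, 1/10 · 0.03456 = 0.003456, 2/5 · 0.03456 = 0.013824; with total 0.033895.
Therefore the posterior P(jar B | data) = (0.013169) / (0.033895) = 0.38852.

0.3885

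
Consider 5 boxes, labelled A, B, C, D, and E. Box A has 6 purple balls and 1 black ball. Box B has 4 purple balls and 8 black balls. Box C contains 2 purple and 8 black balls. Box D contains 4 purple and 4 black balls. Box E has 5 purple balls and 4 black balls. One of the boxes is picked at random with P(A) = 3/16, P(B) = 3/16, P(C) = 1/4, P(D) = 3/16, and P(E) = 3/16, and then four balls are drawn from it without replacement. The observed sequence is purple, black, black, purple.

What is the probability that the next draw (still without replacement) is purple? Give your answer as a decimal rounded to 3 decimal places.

0.416

Under each hypothesis, the probability of the observed sequence is: P(data | box A) = (6/7)(1/6)(0/5) = 0; P(data | box B) = (4/12)(8/11)(7/10)(3/9) = 0.056566; P(data | box C) = (2/10)(8/9)(7/8)(1/7) = 0.022222; P(data | box D) = (4/8)(4/7)(3/6)(3/5) = 0.085714; P(data | box E) = (5/9)(4/8)(3/7)(4/6) = 0.079365.
Multiplying each by its prior: 3/16 · 0 = 0, 3/16 · 0.056566 = 0.010606, 1/4 · 0.022222 = 0.0055556, 3/16 · 0.085714 = 0.016071, 3/16 · 0.079365 = 0.014881; with total 0.047114.
The posterior is then P(box A | data) = 0, P(box B | data) = 0.22511, P(box C | data) = 0.11792, P(box D | data) = 0.34112, P(box E | data) = 0.31585.
So P(purple next | data) = Σ P(purple next | H) P(H | data) = (1/4)(0.22511) + (0)(0.11792) + (1/2)(0.34112) + (3/5)(0.31585) = 0.41635.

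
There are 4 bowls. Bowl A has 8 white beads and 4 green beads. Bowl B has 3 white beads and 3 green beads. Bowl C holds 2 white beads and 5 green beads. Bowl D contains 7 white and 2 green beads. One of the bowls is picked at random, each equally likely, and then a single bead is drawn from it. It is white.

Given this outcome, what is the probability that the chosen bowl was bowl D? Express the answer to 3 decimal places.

0.349

For each hypothesis, P(data | H) works out to: P(data | bowl A) = (8/12) = 2/3; P(data | bowl B) = (3/6) = 1/2; P(data | bowl C) = (2/7) = 2/7; P(data | bowl D) = (7/9) = 7/9.
The prior-weighted likelihoods are 1/4 · 2/3 = 1/6, 1/4 · 1/2 = 1/8, 1/4 · 2/7 = 1/14, 1/4 · 7/9 = 7/36; with total 281/504.
Therefore the posterior P(bowl D | data) = (7/36) / (281/504) = 98/281.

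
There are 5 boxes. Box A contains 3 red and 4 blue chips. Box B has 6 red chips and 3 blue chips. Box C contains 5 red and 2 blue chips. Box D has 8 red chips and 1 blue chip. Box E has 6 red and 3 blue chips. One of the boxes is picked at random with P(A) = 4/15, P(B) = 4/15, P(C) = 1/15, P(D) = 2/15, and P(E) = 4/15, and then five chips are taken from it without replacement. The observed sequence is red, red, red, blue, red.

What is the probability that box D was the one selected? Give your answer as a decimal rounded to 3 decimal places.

0.250

The likelihood of the observed sequence under each hypothesis: P(data | box A) = (3/7)(2/6)(1/5)(4/4)(0/3) = 0; P(data | box B) = (6/9)(5/8)(4/7)(3/6)(3/5) = 1/14; P(data | box C) = (5/7)(4/6)(3/5)(2/4)(2/3) = 2/21; P(data | box D) = (8/9)(7/8)(6/7)(1/6)(5/5) = 1/9; P(data | box E) = (6/9)(5/8)(4/7)(3/6)(3/5) = 1/14.
The prior-weighted likelihoods are 4/15 · 0 = 0, 4/15 · 1/14 = 2/105, 1/15 · 2/21 = 2/315, 2/15 · 1/9 = 2/135, 4/15 · 1/14 = 2/105; summing to 8/135.
By Bayes' rule, P(box D | data) = (2/135) / (8/135) = 1/4.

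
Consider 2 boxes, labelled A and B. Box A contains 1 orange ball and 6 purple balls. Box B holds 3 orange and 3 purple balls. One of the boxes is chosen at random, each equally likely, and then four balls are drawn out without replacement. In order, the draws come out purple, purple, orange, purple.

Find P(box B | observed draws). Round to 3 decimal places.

Under each hypothesis, the probability of the observed sequence is: P(data | box A) = (6/7)(5/6)(1/5)(4/4) = 1/7; P(data | box B) = (3/6)(2/5)(3/4)(1/3) = 1/20.
Weighting by the prior gives 1/2 · 1/7 = 1/14, 1/2 · 1/20 = 1/40; with total 27/280.
So P(box B | data) = (1/40) / (27/280) = 7/27.

0.259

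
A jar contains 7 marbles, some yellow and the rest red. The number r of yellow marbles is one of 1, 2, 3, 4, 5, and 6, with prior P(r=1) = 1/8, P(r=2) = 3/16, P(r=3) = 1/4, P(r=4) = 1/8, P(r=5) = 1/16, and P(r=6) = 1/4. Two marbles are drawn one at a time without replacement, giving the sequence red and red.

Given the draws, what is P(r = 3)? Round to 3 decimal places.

The likelihood of the observed sequence under each hypothesis: P(data | r = 1) = (6/7)(5/6) = 5/7; P(data | r = 2) = (5/7)(4/6) = 10/21; P(data | r = 3) = (4/7)(3/6) = 2/7; P(data | r = 4) = (3/7)(2/6) = 1/7; P(data | r = 5) = (2/7)(1/6) = 1/21; P(data | r = 6) = (1/7)(0/6) = 0.
Multiplying each by its prior: 1/8 · 5/7 = 5/56, 3/16 · 10/21 = 5/56, 1/4 · 2/7 = 1/14, 1/8 · 1/7 = 1/56, 1/16 · 1/21 = 1/336, 1/4 · 0 = 0; summing to 13/48.
So P(r = 3 | data) = (1/14) / (13/48) = 24/91.

0.264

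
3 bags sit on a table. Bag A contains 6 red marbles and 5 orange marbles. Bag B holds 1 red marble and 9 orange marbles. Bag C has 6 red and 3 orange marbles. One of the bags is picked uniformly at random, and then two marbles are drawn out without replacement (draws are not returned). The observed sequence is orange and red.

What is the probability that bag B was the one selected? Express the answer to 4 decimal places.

0.1606

Under each hypothesis, the probability of the observed sequence is: P(data | bag A) = (5/11)(6/10) = 3/11; P(data | bag B) = (9/10)(1/9) = 1/10; P(data | bag C) = (3/9)(6/8) = 1/4.
The prior-weighted likelihoods are 1/3 · 3/11 = 1/11, 1/3 · 1/10 = 1/30, 1/3 · 1/4 = 1/12; these sum to 137/660.
Therefore the posterior P(bag B | data) = (1/30) / (137/660) = 22/137.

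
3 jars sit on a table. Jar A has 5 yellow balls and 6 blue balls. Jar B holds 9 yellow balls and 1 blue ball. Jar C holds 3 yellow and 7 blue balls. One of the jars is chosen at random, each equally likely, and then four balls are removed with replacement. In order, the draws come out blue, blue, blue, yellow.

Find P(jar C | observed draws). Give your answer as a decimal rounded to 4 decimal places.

For each hypothesis, P(data | H) works out to: P(data | jar A) = (6/11)(6/11)(6/11)(5/11) = 0.073765; P(data | jar B) = (1/10)(1/10)(1/10)(9/10) = 0.0009; P(data | jar C) = (7/10)(7/10)(7/10)(3/10) = 0.1029.
Multiplying each by its prior: 1/3 · 0.073765 = 0.024588, 1/3 · 0.0009 = 0.0003, 1/3 · 0.1029 = 0.0343; with total 0.059188.
Therefore the posterior P(jar C | data) = (0.0343) / (0.059188) = 0.5795.

0.5795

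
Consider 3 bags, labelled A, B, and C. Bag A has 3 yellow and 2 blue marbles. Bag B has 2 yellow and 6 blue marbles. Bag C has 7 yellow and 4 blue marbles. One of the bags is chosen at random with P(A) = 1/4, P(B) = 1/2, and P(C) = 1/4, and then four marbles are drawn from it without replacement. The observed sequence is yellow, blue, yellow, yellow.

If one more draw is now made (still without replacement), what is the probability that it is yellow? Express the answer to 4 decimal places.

Compute the likelihood of the observed sequence for each case: P(data | bag A) = (3/5)(2/4)(2/3)(1/2) = 1/10; P(data | bag B) = (2/8)(6/7)(1/6)(0/5) = 0; P(data | bag C) = (7/11)(4/10)(6/9)(5/8) = 7/66.
Weighting by the prior gives 1/4 · 1/10 = 1/40, 1/2 · 0 = 0, 1/4 · 7/66 = 7/264; summing to 17/330.
Dividing through by the total gives posterior P(bag A | data) = 33/68, P(bag B | data) = 0, P(bag C | data) = 35/68.
So P(yellow next | data) = Σ P(yellow next | H) P(H | data) = (0)(33/68) + (4/7)(35/68) = 5/17.

0.2941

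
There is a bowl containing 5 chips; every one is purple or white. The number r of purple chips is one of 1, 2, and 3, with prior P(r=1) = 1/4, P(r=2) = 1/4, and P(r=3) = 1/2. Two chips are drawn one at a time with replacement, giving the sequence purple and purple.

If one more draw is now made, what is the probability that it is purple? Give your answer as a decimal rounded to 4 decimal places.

0.5478

For each hypothesis, P(data | H) works out to: P(data | r = 1) = (1/5)(1/5) = 1/25; P(data | r = 2) = (2/5)(2/5) = 4/25; P(data | r = 3) = (3/5)(3/5) = 9/25.
The prior-weighted likelihoods are 1/4 · 1/25 = 1/100, 1/4 · 4/25 = 1/25, 1/2 · 9/25 = 9/50; with total 23/100.
Dividing through by the total gives posterior P(r = 1 | data) = 1/23, P(r = 2 | data) = 4/23, P(r = 3 | data) = 18/23.
So P(purple next | data) = Σ P(purple next | H) P(H | data) = (1/5)(1/23) + (2/5)(4/23) + (3/5)(18/23) = 63/115.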